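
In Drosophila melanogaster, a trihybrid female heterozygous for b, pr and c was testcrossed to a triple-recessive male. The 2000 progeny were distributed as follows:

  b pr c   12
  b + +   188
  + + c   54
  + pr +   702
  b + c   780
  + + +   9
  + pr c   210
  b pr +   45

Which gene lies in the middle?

pr

The two most frequent reciprocal classes, b + c and + pr +, are the parental types, so the F1 was b + c / + pr +.
The two rarest classes, b pr c and + + +, are the double crossovers. Comparing them with the parentals, only the pr allele has switched, so pr is the middle locus and the order is b – pr – c.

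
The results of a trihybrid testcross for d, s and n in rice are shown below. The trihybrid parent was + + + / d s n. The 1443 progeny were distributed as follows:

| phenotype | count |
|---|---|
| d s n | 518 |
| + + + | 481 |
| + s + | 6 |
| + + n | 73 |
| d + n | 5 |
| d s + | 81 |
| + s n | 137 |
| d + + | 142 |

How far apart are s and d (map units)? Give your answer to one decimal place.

20.1 map units

The two rarest classes, + s + and d + n, are the double crossovers. Comparing them with the parentals, only the s allele has switched, so s is the middle locus and the order is d – s – n.
Crossovers in the d–s interval produce the single-crossover classes d + + and + s n (142 + 137 = 279) plus the double crossovers (11).
RF(d–s) = (279 + 11) / 1443 = 290/1443 = 0.2010 → 20.1 map units.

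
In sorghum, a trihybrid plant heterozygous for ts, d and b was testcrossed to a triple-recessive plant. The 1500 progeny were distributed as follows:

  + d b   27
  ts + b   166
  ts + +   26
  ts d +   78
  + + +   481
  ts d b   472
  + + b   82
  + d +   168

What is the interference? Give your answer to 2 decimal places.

0.04

The two most frequent reciprocal classes, ts d b and + + +, are the parental types, so the F1 was ts d b / + + +.
The two rarest classes, + d b and ts + +, are the double crossovers. Comparing them with the parentals, only the ts allele has switched, so ts is the middle locus and the order is d – ts – b.
d–ts: (334 + 53)/1500 = 0.2580; ts–b: (160 + 53)/1500 = 0.1420.
Expected DCO frequency = 0.2580 × 0.1420 ≈ 0.03664; observed = 53/1500 ≈ 0.03533.
Coefficient of coincidence = 0.03533/0.03664 ≈ 0.96; interference = 1 − 0.96 = 0.04.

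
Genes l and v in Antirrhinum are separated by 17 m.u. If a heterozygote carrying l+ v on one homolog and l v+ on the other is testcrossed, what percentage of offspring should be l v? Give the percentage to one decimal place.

A map distance of 17 m.u. corresponds to a recombination frequency of 0.170.
The F1 is l+ v / l v+, so l v is a recombinant gamete class with expected frequency r/2 = 0.170/2 = 0.0850.
That is 0.0850 = 8.5% of the progeny.

8.5%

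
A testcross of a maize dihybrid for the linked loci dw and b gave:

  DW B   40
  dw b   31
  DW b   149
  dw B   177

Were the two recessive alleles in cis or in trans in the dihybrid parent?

trans

The two most frequent classes are DW b (149) and dw B (177); these are the parental (non-recombinant) types.
So the F1 carried DW b on one chromosome and dw B on the other — the recessive alleles are on opposite chromosomes (trans / repulsion).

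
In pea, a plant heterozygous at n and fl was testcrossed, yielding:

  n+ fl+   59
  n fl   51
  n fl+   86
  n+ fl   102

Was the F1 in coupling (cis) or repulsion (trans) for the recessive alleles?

trans

The two most frequent classes are n+ fl (102) and n fl+ (86); these are the parental (non-recombinant) types.
So the F1 carried n+ fl on one chromosome and n fl+ on the other — the recessive alleles are on opposite chromosomes (trans / repulsion).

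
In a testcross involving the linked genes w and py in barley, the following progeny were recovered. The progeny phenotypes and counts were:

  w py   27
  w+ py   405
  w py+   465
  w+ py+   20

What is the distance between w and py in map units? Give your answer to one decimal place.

The two most frequent classes, w+ py (405) and w py+ (465), are the parental types, so the F1 was w+ py / w py+.
The recombinant classes are w+ py+ and w py: 20 + 27 = 47.
Recombination frequency = 47/917 = 0.0513 ≈ 5.1%, i.e. 5.1 map units.

5.1 map units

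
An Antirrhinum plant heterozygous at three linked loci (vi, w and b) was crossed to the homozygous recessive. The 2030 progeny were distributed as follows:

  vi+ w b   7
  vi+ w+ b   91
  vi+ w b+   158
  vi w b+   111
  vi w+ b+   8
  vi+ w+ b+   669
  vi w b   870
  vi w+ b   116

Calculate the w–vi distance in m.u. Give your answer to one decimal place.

14.2 m.u.

The two most frequent reciprocal classes, vi w b and vi+ w+ b+, are the parental types, so the F1 was vi w b / vi+ w+ b+.
The two rarest classes, vi+ w b and vi w+ b+, are the double crossovers. Comparing them with the parentals, only the vi allele has switched, so vi is the middle locus and the order is w – vi – b.
Crossovers in the w–vi interval produce the single-crossover classes vi w+ b and vi+ w b+ (116 + 158 = 274) plus the double crossovers (15).
RF(w–vi) = (274 + 15) / 2030 = 289/2030 = 0.1424 → 14.2 m.u.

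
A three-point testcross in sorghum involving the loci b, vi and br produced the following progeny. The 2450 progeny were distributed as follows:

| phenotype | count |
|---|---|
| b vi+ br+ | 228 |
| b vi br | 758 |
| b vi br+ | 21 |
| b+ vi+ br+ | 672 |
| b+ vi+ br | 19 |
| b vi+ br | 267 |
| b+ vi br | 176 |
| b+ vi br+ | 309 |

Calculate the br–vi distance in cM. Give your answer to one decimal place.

25.1 cM

The two most frequent reciprocal classes, b vi br and b+ vi+ br+, are the parental types, so the F1 was b vi br / b+ vi+ br+.
The two rarest classes, b vi br+ and b+ vi+ br, are the double crossovers. Comparing them with the parentals, only the br allele has switched, so br is the middle locus and the order is vi – br – b.
Crossovers in the vi–br interval produce the single-crossover classes b vi+ br and b+ vi br+ (267 + 309 = 576) plus the double crossovers (40).
RF(vi–br) = (576 + 40) / 2450 = 616/2450 = 0.2514 → 25.1 cM.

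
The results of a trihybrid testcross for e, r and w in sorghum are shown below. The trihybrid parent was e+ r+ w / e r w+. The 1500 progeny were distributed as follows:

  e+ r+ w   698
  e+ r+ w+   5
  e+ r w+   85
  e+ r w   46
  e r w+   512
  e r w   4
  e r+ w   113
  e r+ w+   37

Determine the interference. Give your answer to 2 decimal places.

The two rarest classes, e+ r+ w+ and e r w, are the double crossovers. Comparing them with the parentals, only the w allele has switched, so w is the middle locus and the order is e – w – r.
e–w: (198 + 9)/1500 = 0.1380; w–r: (83 + 9)/1500 = 0.0613.
Expected DCO frequency = 0.1380 × 0.0613 ≈ 0.00846; observed = 9/1500 ≈ 0.00600.
Coefficient of coincidence = 0.00600/0.00846 ≈ 0.71; interference = 1 − 0.71 = 0.29.

0.29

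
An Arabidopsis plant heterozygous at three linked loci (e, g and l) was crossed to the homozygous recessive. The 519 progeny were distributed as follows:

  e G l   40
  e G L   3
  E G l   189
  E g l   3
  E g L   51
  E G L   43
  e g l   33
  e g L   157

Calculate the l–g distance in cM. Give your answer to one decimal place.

The two most frequent reciprocal classes, e g L and E G l, are the parental types, so the F1 was e g L / E G l.
The two rarest classes, e G L and E g l, are the double crossovers. Comparing them with the parentals, only the g allele has switched, so g is the middle locus and the order is l – g – e.
Crossovers in the l–g interval produce the single-crossover classes e g l and E G L (33 + 43 = 76) plus the double crossovers (6).
RF(l–g) = (76 + 6) / 519 = 82/519 = 0.1580 → 15.8 cM.

15.8 cM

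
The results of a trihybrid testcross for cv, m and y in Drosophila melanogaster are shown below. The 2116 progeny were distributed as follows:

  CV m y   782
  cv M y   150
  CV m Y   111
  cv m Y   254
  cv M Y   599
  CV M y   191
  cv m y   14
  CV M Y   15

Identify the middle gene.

cv

The two most frequent reciprocal classes, cv M Y and CV m y, are the parental types, so the F1 was cv M Y / CV m y.
The two rarest classes, CV M Y and cv m y, are the double crossovers. Comparing them with the parentals, only the cv allele has switched, so cv is the middle locus and the order is y – cv – m.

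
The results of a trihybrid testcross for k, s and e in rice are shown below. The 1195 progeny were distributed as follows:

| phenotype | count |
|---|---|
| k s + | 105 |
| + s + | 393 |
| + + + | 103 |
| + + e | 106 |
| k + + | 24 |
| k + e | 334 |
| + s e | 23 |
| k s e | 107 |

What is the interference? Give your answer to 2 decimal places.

0.15

The two most frequent reciprocal classes, + s + and k + e, are the parental types, so the F1 was + s + / k + e.
The two rarest classes, + s e and k + +, are the double crossovers. Comparing them with the parentals, only the e allele has switched, so e is the middle locus and the order is s – e – k.
s–e: (210 + 47)/1195 = 0.2151; e–k: (211 + 47)/1195 = 0.2159.
Expected DCO frequency = 0.2151 × 0.2159 ≈ 0.04644; observed = 47/1195 ≈ 0.03933.
Coefficient of coincidence = 0.03933/0.04644 ≈ 0.85; interference = 1 − 0.85 = 0.15.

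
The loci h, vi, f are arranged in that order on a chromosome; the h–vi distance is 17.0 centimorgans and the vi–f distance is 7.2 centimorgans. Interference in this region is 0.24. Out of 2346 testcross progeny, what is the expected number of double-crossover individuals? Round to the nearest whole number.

22

Map distances give recombination frequencies of 0.170 and 0.072 for the two intervals.
With interference 0.24 (so coincidence = 0.76), expected double-crossover frequency = 0.170 × 0.072 × 0.76 = 0.00930.
Expected number = 0.00930 × 2346 = 21.82 ≈ 22.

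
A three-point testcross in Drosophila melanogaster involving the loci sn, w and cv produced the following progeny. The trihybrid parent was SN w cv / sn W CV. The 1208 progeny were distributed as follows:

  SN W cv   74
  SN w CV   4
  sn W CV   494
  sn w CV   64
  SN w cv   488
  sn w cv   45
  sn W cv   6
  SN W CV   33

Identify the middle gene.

The two rarest classes, SN w CV and sn W cv, are the double crossovers. Comparing them with the parentals, only the cv allele has switched, so cv is the middle locus and the order is w – cv – sn.

cv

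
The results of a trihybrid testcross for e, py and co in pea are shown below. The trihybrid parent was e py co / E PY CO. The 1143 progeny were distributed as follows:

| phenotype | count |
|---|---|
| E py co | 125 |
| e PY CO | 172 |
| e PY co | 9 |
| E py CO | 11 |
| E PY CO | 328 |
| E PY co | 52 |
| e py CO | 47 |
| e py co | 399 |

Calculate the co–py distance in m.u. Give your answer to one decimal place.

10.4 m.u.

The two rarest classes, e PY co and E py CO, are the double crossovers. Comparing them with the parentals, only the py allele has switched, so py is the middle locus and the order is e – py – co.
Crossovers in the py–co interval produce the single-crossover classes e py CO and E PY co (47 + 52 = 99) plus the double crossovers (20).
RF(py–co) = (99 + 20) / 1143 = 119/1143 = 0.1041 → 10.4 m.u.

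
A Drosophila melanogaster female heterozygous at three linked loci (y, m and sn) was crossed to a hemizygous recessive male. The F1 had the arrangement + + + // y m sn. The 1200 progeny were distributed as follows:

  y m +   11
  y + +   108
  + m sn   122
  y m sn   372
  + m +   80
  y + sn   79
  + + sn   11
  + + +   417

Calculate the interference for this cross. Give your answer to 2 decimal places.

0.42

The two rarest classes, + + sn and y m +, are the double crossovers. Comparing them with the parentals, only the sn allele has switched, so sn is the middle locus and the order is m – sn – y.
m–sn: (159 + 22)/1200 = 0.1508; sn–y: (230 + 22)/1200 = 0.2100.
Expected DCO frequency = 0.1508 × 0.2100 ≈ 0.03167; observed = 22/1200 ≈ 0.01833.
Coefficient of coincidence = 0.01833/0.03167 ≈ 0.58; interference = 1 − 0.58 = 0.42.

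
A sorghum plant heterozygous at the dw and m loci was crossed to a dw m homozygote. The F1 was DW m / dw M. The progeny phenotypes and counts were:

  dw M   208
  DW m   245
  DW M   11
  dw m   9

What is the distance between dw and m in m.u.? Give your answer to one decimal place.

The recombinant classes are DW M and dw m: 11 + 9 = 20.
Recombination frequency = 20/473 = 0.0423 ≈ 4.2%, i.e. 4.2 m.u.

4.2 m.u.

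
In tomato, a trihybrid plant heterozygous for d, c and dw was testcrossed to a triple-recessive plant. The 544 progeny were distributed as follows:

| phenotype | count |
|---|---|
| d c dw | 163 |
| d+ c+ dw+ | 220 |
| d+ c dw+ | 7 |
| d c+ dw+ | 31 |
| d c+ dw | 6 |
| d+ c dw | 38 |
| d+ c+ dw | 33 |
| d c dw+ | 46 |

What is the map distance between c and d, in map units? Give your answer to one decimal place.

15.1 map units

The two most frequent reciprocal classes, d c dw and d+ c+ dw+, are the parental types, so the F1 was d c dw / d+ c+ dw+.
The two rarest classes, d c+ dw and d+ c dw+, are the double crossovers. Comparing them with the parentals, only the c allele has switched, so c is the middle locus and the order is d – c – dw.
Crossovers in the d–c interval produce the single-crossover classes d+ c dw and d c+ dw+ (38 + 31 = 69) plus the double crossovers (13).
RF(d–c) = (69 + 13) / 544 = 82/544 = 0.1507 → 15.1 map units.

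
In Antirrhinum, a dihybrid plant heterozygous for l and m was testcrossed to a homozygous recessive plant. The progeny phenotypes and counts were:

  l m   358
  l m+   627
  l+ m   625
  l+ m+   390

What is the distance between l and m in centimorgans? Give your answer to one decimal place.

37.4 centimorgans

The two most frequent classes, l+ m (625) and l m+ (627), are the parental types, so the F1 was l+ m / l m+.
The recombinant classes are l+ m+ and l m: 390 + 358 = 748.
Recombination frequency = 748/2000 = 0.3740 ≈ 37.4%, i.e. 37.4 centimorgans.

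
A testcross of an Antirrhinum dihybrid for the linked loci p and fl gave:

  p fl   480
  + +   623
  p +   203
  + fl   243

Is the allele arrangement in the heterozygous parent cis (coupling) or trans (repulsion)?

The two most frequent classes are + + (623) and p fl (480); these are the parental (non-recombinant) types.
So the F1 carried + + on one chromosome and p fl on the other — the recessive alleles are on the same chromosome (cis / coupling).

cis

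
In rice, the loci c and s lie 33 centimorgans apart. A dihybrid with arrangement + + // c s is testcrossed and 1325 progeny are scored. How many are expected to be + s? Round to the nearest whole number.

A map distance of 33 centimorgans corresponds to a recombination frequency of 0.330.
The F1 is + + / c s, so + s is a recombinant gamete class with expected frequency r/2 = 0.330/2 = 0.1650.
Expected number = 0.1650 × 1325 = 218.62 ≈ 219.

219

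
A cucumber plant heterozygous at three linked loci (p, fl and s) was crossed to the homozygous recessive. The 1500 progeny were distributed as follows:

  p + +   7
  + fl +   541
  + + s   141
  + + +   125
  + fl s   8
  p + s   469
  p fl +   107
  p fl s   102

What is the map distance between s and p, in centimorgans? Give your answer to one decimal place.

17.5 centimorgans

The two most frequent reciprocal classes, p + s and + fl +, are the parental types, so the F1 was p + s / + fl +.
The two rarest classes, p + + and + fl s, are the double crossovers. Comparing them with the parentals, only the s allele has switched, so s is the middle locus and the order is fl – s – p.
Crossovers in the s–p interval produce the single-crossover classes + + s and p fl + (141 + 107 = 248) plus the double crossovers (15).
RF(s–p) = (248 + 15) / 1500 = 263/1500 = 0.1753 → 17.5 centimorgans.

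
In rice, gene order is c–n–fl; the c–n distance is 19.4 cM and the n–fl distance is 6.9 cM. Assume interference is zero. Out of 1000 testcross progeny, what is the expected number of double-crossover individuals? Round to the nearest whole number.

Map distances give recombination frequencies of 0.194 and 0.069 for the two intervals.
With no interference, expected double-crossover frequency = 0.194 × 0.069 = 0.01339.
Expected number = 0.01339 × 1000 = 13.39 ≈ 13.

13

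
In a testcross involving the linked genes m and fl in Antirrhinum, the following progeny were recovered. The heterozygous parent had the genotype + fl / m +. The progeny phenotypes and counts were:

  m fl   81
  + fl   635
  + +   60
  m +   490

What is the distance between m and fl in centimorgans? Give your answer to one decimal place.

11.1 centimorgans

The recombinant classes are + + and m fl: 60 + 81 = 141.
Recombination frequency = 141/1266 = 0.1114 ≈ 11.1%, i.e. 11.1 centimorgans.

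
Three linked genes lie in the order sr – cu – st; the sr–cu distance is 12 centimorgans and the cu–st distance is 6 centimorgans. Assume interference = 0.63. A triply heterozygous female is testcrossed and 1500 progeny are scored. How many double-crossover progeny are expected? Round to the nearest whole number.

4

Map distances give recombination frequencies of 0.120 and 0.060 for the two intervals.
With interference 0.63 (so coincidence = 0.37), expected double-crossover frequency = 0.120 × 0.060 × 0.37 = 0.00266.
Expected number = 0.00266 × 1500 = 4.00 ≈ 4.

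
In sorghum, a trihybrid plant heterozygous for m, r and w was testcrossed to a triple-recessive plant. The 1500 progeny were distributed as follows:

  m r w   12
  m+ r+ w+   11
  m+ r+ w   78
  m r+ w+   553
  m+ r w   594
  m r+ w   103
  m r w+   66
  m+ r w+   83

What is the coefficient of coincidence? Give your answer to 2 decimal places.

The two most frequent reciprocal classes, m r+ w+ and m+ r w, are the parental types, so the F1 was m r+ w+ / m+ r w.
The two rarest classes, m+ r+ w+ and m r w, are the double crossovers. Comparing them with the parentals, only the m allele has switched, so m is the middle locus and the order is r – m – w.
r–m: (144 + 23)/1500 = 0.1113; m–w: (186 + 23)/1500 = 0.1393.
Expected DCO frequency = 0.1113 × 0.1393 ≈ 0.01550; observed = 23/1500 ≈ 0.01533.
Coefficient of coincidence = 0.01533/0.01550 ≈ 0.99.

0.99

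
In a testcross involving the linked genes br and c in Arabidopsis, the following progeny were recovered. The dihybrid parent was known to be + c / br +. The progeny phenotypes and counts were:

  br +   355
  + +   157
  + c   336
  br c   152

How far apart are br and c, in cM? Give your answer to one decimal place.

The recombinant classes are + + and br c: 157 + 152 = 309.
Recombination frequency = 309/1000 = 0.3090 ≈ 30.9%, i.e. 30.9 cM.

30.9 cM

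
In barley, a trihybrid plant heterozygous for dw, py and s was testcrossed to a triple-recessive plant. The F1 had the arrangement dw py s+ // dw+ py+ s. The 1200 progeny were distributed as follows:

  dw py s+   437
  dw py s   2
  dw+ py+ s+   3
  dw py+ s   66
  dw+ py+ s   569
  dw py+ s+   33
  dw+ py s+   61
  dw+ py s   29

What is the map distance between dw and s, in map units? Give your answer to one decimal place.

The two rarest classes, dw py s and dw+ py+ s+, are the double crossovers. Comparing them with the parentals, only the s allele has switched, so s is the middle locus and the order is dw – s – py.
Crossovers in the dw–s interval produce the single-crossover classes dw+ py s+ and dw py+ s (61 + 66 = 127) plus the double crossovers (5).
RF(dw–s) = (127 + 5) / 1200 = 132/1200 = 0.1100 → 11.0 map units.

11.0 map units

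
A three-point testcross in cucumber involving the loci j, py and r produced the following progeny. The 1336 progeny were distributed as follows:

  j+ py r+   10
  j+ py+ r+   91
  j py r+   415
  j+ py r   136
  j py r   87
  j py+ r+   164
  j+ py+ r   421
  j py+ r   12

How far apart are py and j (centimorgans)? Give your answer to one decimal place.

24.1 centimorgans

The two most frequent reciprocal classes, j py r+ and j+ py+ r, are the parental types, so the F1 was j py r+ / j+ py+ r.
The two rarest classes, j+ py r+ and j py+ r, are the double crossovers. Comparing them with the parentals, only the j allele has switched, so j is the middle locus and the order is r – j – py.
Crossovers in the j–py interval produce the single-crossover classes j py+ r+ and j+ py r (164 + 136 = 300) plus the double crossovers (22).
RF(j–py) = (300 + 22) / 1336 = 322/1336 = 0.2410 → 24.1 centimorgans.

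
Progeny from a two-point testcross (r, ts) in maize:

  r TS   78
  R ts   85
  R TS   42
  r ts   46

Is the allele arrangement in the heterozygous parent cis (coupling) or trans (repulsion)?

trans

The two most frequent classes are R ts (85) and r TS (78); these are the parental (non-recombinant) types.
So the F1 carried R ts on one chromosome and r TS on the other — the recessive alleles are on opposite chromosomes (trans / repulsion).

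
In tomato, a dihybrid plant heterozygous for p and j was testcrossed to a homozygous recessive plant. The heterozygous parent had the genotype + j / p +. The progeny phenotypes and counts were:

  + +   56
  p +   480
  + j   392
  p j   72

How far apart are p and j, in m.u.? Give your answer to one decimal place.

12.8 m.u.

The recombinant classes are + + and p j: 56 + 72 = 128.
Recombination frequency = 128/1000 = 0.1280 ≈ 12.8%, i.e. 12.8 m.u.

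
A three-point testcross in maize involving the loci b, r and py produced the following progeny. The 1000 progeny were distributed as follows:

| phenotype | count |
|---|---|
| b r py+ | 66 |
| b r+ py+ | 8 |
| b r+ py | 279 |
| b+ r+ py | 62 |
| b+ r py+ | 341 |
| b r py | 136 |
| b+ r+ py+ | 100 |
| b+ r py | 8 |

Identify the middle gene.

py

The two most frequent reciprocal classes, b+ r py+ and b r+ py, are the parental types, so the F1 was b+ r py+ / b r+ py.
The two rarest classes, b+ r py and b r+ py+, are the double crossovers. Comparing them with the parentals, only the py allele has switched, so py is the middle locus and the order is r – py – b.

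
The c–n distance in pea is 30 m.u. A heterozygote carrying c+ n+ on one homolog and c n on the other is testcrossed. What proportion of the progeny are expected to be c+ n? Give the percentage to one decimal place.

A map distance of 30 m.u. corresponds to a recombination frequency of 0.300.
The F1 is c+ n+ / c n, so c+ n is a recombinant gamete class with expected frequency r/2 = 0.300/2 = 0.1500.
That is 0.1500 = 15.0% of the progeny.

15.0%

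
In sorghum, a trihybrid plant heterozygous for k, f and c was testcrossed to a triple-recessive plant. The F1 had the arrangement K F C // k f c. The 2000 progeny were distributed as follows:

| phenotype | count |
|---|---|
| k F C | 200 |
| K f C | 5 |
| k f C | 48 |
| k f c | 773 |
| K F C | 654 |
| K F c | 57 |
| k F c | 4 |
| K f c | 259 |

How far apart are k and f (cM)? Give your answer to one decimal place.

The two rarest classes, K f C and k F c, are the double crossovers. Comparing them with the parentals, only the f allele has switched, so f is the middle locus and the order is c – f – k.
Crossovers in the f–k interval produce the single-crossover classes k F C and K f c (200 + 259 = 459) plus the double crossovers (9).
RF(f–k) = (459 + 9) / 2000 = 468/2000 = 0.2340 → 23.4 cM.

23.4 cM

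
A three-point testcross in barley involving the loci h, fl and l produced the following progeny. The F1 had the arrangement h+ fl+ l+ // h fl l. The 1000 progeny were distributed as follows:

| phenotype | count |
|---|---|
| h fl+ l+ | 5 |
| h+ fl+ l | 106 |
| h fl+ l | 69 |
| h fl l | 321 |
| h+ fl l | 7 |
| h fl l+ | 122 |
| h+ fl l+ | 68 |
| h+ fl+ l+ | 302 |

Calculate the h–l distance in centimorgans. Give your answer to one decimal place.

The two rarest classes, h fl+ l+ and h+ fl l, are the double crossovers. Comparing them with the parentals, only the h allele has switched, so h is the middle locus and the order is fl – h – l.
Crossovers in the h–l interval produce the single-crossover classes h+ fl+ l and h fl l+ (106 + 122 = 228) plus the double crossovers (12).
RF(h–l) = (228 + 12) / 1000 = 240/1000 = 0.2400 → 24.0 centimorgans.

24.0 centimorgans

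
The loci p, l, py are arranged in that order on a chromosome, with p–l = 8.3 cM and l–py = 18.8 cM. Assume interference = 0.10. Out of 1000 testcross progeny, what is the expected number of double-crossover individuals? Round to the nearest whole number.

14

Map distances give recombination frequencies of 0.083 and 0.188 for the two intervals.
With interference 0.10 (so coincidence = 0.90), expected double-crossover frequency = 0.083 × 0.188 × 0.90 = 0.01404.
Expected number = 0.01404 × 1000 = 14.04 ≈ 14.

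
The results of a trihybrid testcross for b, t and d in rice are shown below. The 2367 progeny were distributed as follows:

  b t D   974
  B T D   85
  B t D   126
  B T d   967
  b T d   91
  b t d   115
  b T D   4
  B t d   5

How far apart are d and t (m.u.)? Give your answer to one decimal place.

8.8 m.u.

The two most frequent reciprocal classes, B T d and b t D, are the parental types, so the F1 was B T d / b t D.
The two rarest classes, B t d and b T D, are the double crossovers. Comparing them with the parentals, only the t allele has switched, so t is the middle locus and the order is d – t – b.
Crossovers in the d–t interval produce the single-crossover classes B T D and b t d (85 + 115 = 200) plus the double crossovers (9).
RF(d–t) = (200 + 9) / 2367 = 209/2367 = 0.0883 → 8.8 m.u.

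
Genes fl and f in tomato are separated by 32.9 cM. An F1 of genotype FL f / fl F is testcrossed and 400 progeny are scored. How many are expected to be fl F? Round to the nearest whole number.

134

A map distance of 32.9 cM corresponds to a recombination frequency of 0.329.
The F1 is FL f / fl F, so fl F is a parental gamete class with expected frequency (1 − r)/2 = 0.671/2 = 0.3355.
Expected number = 0.3355 × 400 = 134.20 ≈ 134.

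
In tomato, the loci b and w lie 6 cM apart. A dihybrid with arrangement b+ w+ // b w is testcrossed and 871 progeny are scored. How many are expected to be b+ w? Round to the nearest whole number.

A map distance of 6 cM corresponds to a recombination frequency of 0.060.
The F1 is b+ w+ / b w, so b+ w is a recombinant gamete class with expected frequency r/2 = 0.060/2 = 0.0300.
Expected number = 0.0300 × 871 = 26.13 ≈ 26.

26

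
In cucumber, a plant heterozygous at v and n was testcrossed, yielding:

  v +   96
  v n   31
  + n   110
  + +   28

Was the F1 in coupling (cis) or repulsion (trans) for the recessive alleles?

trans

The two most frequent classes are + n (110) and v + (96); these are the parental (non-recombinant) types.
So the F1 carried + n on one chromosome and v + on the other — the recessive alleles are on opposite chromosomes (trans / repulsion).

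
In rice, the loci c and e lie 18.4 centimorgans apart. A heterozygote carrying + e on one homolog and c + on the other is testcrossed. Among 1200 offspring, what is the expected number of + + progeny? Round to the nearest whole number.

110

A map distance of 18.4 centimorgans corresponds to a recombination frequency of 0.184.
The F1 is + e / c +, so + + is a recombinant gamete class with expected frequency r/2 = 0.184/2 = 0.0920.
Expected number = 0.0920 × 1200 = 110.40 ≈ 110.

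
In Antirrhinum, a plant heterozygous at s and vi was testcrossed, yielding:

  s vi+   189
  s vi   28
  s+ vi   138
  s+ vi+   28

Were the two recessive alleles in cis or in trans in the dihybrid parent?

trans

The two most frequent classes are s+ vi (138) and s vi+ (189); these are the parental (non-recombinant) types.
So the F1 carried s+ vi on one chromosome and s vi+ on the other — the recessive alleles are on opposite chromosomes (trans / repulsion).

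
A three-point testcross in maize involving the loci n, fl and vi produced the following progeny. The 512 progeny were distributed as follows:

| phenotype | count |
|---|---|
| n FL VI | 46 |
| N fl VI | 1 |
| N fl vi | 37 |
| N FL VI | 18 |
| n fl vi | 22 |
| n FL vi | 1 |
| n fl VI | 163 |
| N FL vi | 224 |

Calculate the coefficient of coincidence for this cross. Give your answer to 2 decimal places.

0.29

The two most frequent reciprocal classes, n fl VI and N FL vi, are the parental types, so the F1 was n fl VI / N FL vi.
The two rarest classes, N fl VI and n FL vi, are the double crossovers. Comparing them with the parentals, only the n allele has switched, so n is the middle locus and the order is vi – n – fl.
vi–n: (40 + 2)/512 = 0.0820; n–fl: (83 + 2)/512 = 0.1660.
Expected DCO frequency = 0.0820 × 0.1660 ≈ 0.01361; observed = 2/512 ≈ 0.00391.
Coefficient of coincidence = 0.00391/0.01361 ≈ 0.29.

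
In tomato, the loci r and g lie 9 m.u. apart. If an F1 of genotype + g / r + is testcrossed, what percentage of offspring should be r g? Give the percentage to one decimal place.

4.5%

A map distance of 9 m.u. corresponds to a recombination frequency of 0.090.
The F1 is + g / r +, so r g is a recombinant gamete class with expected frequency r/2 = 0.090/2 = 0.0450.
That is 0.0450 = 4.5% of the progeny.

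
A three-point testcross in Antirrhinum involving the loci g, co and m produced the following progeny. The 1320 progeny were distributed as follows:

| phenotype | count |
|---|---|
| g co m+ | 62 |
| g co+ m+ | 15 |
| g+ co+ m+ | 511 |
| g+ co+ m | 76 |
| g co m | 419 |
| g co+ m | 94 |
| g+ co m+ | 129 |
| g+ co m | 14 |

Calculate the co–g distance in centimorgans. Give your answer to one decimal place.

19.1 centimorgans

The two most frequent reciprocal classes, g+ co+ m+ and g co m, are the parental types, so the F1 was g+ co+ m+ / g co m.
The two rarest classes, g co+ m+ and g+ co m, are the double crossovers. Comparing them with the parentals, only the g allele has switched, so g is the middle locus and the order is m – g – co.
Crossovers in the g–co interval produce the single-crossover classes g+ co m+ and g co+ m (129 + 94 = 223) plus the double crossovers (29).
RF(g–co) = (223 + 29) / 1320 = 252/1320 = 0.1909 → 19.1 centimorgans.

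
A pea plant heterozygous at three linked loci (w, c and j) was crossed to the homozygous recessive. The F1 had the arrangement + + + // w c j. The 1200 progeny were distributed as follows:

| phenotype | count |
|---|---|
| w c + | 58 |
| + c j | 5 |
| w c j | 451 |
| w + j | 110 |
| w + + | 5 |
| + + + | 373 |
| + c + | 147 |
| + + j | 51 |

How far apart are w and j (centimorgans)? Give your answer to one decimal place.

The two rarest classes, w + + and + c j, are the double crossovers. Comparing them with the parentals, only the w allele has switched, so w is the middle locus and the order is j – w – c.
Crossovers in the j–w interval produce the single-crossover classes + + j and w c + (51 + 58 = 109) plus the double crossovers (10).
RF(j–w) = (109 + 10) / 1200 = 119/1200 = 0.0992 → 9.9 centimorgans.

9.9 centimorgans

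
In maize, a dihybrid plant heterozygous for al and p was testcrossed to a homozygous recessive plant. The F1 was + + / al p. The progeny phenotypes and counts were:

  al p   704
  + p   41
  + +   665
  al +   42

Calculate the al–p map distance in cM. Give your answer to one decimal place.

The recombinant classes are + p and al +: 41 + 42 = 83.
Recombination frequency = 83/1452 = 0.0572 ≈ 5.7%, i.e. 5.7 cM.

5.7 cM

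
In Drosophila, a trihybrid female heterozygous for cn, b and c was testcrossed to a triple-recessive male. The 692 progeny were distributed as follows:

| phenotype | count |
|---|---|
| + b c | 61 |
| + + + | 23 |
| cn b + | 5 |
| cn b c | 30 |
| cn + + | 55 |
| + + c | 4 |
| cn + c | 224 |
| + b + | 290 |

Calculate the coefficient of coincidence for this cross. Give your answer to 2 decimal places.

0.80

The two most frequent reciprocal classes, + b + and cn + c, are the parental types, so the F1 was + b + / cn + c.
The two rarest classes, cn b + and + + c, are the double crossovers. Comparing them with the parentals, only the cn allele has switched, so cn is the middle locus and the order is c – cn – b.
c–cn: (116 + 9)/692 = 0.1806; cn–b: (53 + 9)/692 = 0.0896.
Expected DCO frequency = 0.1806 × 0.0896 ≈ 0.01618; observed = 9/692 ≈ 0.01301.
Coefficient of coincidence = 0.01301/0.01618 ≈ 0.80.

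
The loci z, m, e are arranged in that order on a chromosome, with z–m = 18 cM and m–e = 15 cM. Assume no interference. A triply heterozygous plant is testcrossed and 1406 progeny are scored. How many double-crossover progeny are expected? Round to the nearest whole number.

38

Map distances give recombination frequencies of 0.180 and 0.150 for the two intervals.
With no interference, expected double-crossover frequency = 0.180 × 0.150 = 0.02700.
Expected number = 0.02700 × 1406 = 37.96 ≈ 38.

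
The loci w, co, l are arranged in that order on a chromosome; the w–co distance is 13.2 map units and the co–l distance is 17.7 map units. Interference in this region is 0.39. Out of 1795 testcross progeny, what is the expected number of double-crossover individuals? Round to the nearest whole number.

26

Map distances give recombination frequencies of 0.132 and 0.177 for the two intervals.
With interference 0.39 (so coincidence = 0.61), expected double-crossover frequency = 0.132 × 0.177 × 0.61 = 0.01425.
Expected number = 0.01425 × 1795 = 25.58 ≈ 26.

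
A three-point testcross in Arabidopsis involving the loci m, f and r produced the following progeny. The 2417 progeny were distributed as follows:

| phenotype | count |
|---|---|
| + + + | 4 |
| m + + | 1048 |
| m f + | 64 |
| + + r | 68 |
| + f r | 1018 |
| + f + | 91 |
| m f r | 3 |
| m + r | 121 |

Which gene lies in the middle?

The two most frequent reciprocal classes, + f r and m + +, are the parental types, so the F1 was + f r / m + +.
The two rarest classes, m f r and + + +, are the double crossovers. Comparing them with the parentals, only the m allele has switched, so m is the middle locus and the order is r – m – f.

m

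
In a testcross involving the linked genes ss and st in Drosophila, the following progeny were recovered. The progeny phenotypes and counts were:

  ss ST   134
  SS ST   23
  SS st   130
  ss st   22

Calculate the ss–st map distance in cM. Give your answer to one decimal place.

14.6 cM

The two most frequent classes, SS st (130) and ss ST (134), are the parental types, so the F1 was SS st / ss ST.
The recombinant classes are SS ST and ss st: 23 + 22 = 45.
Recombination frequency = 45/309 = 0.1456 ≈ 14.6%, i.e. 14.6 cM.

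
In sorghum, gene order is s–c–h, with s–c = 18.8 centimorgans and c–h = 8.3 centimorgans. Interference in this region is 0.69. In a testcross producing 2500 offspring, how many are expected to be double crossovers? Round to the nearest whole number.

Map distances give recombination frequencies of 0.188 and 0.083 for the two intervals.
With interference 0.69 (so coincidence = 0.31), expected double-crossover frequency = 0.188 × 0.083 × 0.31 = 0.00484.
Expected number = 0.00484 × 2500 = 12.09 ≈ 12.

12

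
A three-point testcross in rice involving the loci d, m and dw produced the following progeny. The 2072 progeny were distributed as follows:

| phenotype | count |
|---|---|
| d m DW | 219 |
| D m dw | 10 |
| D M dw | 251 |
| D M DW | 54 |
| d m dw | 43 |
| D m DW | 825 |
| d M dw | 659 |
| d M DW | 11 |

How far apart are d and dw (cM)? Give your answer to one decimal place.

The two most frequent reciprocal classes, d M dw and D m DW, are the parental types, so the F1 was d M dw / D m DW.
The two rarest classes, d M DW and D m dw, are the double crossovers. Comparing them with the parentals, only the dw allele has switched, so dw is the middle locus and the order is m – dw – d.
Crossovers in the dw–d interval produce the single-crossover classes D M dw and d m DW (251 + 219 = 470) plus the double crossovers (21).
RF(dw–d) = (470 + 21) / 2072 = 491/2072 = 0.2370 → 23.7 cM.

23.7 cM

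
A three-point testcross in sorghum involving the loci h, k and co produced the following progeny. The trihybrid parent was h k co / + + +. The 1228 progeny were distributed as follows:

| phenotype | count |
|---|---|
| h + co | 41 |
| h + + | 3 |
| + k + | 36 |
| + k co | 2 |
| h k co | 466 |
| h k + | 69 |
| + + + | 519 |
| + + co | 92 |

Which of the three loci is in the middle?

The two rarest classes, + k co and h + +, are the double crossovers. Comparing them with the parentals, only the h allele has switched, so h is the middle locus and the order is k – h – co.

h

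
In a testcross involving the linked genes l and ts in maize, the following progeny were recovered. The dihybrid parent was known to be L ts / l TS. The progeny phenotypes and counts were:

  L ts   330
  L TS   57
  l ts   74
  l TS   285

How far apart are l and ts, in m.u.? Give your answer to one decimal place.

17.6 m.u.

The recombinant classes are L TS and l ts: 57 + 74 = 131.
Recombination frequency = 131/746 = 0.1756 ≈ 17.6%, i.e. 17.6 m.u.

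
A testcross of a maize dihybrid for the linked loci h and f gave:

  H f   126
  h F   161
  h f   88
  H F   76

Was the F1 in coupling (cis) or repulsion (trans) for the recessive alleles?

trans

The two most frequent classes are H f (126) and h F (161); these are the parental (non-recombinant) types.
So the F1 carried H f on one chromosome and h F on the other — the recessive alleles are on opposite chromosomes (trans / repulsion).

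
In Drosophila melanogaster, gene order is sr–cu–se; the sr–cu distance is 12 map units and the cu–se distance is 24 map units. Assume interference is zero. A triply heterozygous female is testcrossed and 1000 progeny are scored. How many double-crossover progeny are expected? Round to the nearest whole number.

Map distances give recombination frequencies of 0.120 and 0.240 for the two intervals.
With no interference, expected double-crossover frequency = 0.120 × 0.240 = 0.02880.
Expected number = 0.02880 × 1000 = 28.80 ≈ 29.

29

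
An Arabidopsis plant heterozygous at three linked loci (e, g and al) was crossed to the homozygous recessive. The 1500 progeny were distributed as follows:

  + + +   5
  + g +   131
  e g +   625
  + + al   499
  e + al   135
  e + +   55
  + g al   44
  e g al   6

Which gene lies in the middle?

The two most frequent reciprocal classes, e g + and + + al, are the parental types, so the F1 was e g + / + + al.
The two rarest classes, e g al and + + +, are the double crossovers. Comparing them with the parentals, only the al allele has switched, so al is the middle locus and the order is e – al – g.

al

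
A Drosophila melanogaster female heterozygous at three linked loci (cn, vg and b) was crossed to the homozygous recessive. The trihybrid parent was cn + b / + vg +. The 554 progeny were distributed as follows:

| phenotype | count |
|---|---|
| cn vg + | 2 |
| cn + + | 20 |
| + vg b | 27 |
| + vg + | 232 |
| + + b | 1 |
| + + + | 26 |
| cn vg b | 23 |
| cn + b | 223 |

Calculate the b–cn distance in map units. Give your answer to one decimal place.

The two rarest classes, + + b and cn vg +, are the double crossovers. Comparing them with the parentals, only the cn allele has switched, so cn is the middle locus and the order is b – cn – vg.
Crossovers in the b–cn interval produce the single-crossover classes cn + + and + vg b (20 + 27 = 47) plus the double crossovers (3).
RF(b–cn) = (47 + 3) / 554 = 50/554 = 0.0903 → 9.0 map units.

9.0 map units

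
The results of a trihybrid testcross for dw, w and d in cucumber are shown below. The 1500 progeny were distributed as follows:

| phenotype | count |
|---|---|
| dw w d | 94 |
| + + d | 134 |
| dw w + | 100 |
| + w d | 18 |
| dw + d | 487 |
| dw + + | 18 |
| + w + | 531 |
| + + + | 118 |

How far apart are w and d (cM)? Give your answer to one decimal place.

16.5 cM

The two most frequent reciprocal classes, dw + d and + w +, are the parental types, so the F1 was dw + d / + w +.
The two rarest classes, dw + + and + w d, are the double crossovers. Comparing them with the parentals, only the d allele has switched, so d is the middle locus and the order is dw – d – w.
Crossovers in the d–w interval produce the single-crossover classes dw w d and + + + (94 + 118 = 212) plus the double crossovers (36).
RF(d–w) = (212 + 36) / 1500 = 248/1500 = 0.1653 → 16.5 cM.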